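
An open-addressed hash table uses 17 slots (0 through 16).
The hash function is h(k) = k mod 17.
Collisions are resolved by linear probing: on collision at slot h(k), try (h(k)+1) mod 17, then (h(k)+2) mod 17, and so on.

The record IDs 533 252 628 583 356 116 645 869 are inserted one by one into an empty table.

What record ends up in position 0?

533 hashes to 6; slot 6 is free -> place at 6.
252 hashes to 14; slot 14 is free -> place at 14.
628 hashes to 16; slot 16 is free -> place at 16.
583 hashes to 5; slot 5 is free -> place at 5.
356 hashes to 16; 16 taken -> place at 0.
116 hashes to 14; 14 taken -> place at 15.
645 hashes to 16; 16,0 taken -> place at 1.
869 hashes to 2; slot 2 is free -> place at 2.
Table: [356, 645, 869, —, —, 583, 533, —, —, —, —, —, —, —, 252, 116, 628]

356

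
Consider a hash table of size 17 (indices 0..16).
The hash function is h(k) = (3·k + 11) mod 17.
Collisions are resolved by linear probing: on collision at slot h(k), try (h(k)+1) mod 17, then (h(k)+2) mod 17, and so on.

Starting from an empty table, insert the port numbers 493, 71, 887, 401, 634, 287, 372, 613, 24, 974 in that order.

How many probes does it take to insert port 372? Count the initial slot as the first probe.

Insert 493: h=11, slot 11 empty -> index 11.
Insert 71: h=3, slot 3 empty -> index 3.
Insert 887: h=3, slot 3 occupied -> index 4.
Insert 401: h=7, slot 7 empty -> index 7.
Insert 634: h=9, slot 9 empty -> index 9.
Insert 287: h=5, slot 5 empty -> index 5.
Insert 372: h=5, slot 5 occupied -> index 6.
Insert 613: h=14, slot 14 empty -> index 14.
Insert 24: h=15, slot 15 empty -> index 15.
Insert 974: h=9, slot 9 occupied -> index 10.
Table: [-, -, -, 71, 887, 287, 372, 401, -, 634, 974, 493, -, -, 613, 24, -]

2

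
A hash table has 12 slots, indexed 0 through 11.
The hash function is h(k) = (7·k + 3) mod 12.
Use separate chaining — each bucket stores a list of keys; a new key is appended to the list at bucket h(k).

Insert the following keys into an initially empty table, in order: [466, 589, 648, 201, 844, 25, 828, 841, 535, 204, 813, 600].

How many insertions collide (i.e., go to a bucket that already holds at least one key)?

6

Insert 466: h=1, bucket 1 empty -> new chain.
Insert 589: h=10, bucket 10 empty -> new chain.
Insert 648: h=3, bucket 3 empty -> new chain.
Insert 201: h=6, bucket 6 empty -> new chain.
Insert 844: h=7, bucket 7 empty -> new chain.
Insert 25: h=10, bucket 10 nonempty -> append to chain.
Insert 828: h=3, bucket 3 nonempty -> append to chain.
Insert 841: h=10, bucket 10 nonempty -> append to chain.
Insert 535: h=4, bucket 4 empty -> new chain.
Insert 204: h=3, bucket 3 nonempty -> append to chain.
Insert 813: h=6, bucket 6 nonempty -> append to chain.
Insert 600: h=3, bucket 3 nonempty -> append to chain.
Final buckets:
0: _
1: 466
2: _
3: 648 -> 828 -> 204 -> 600
4: 535
5: _
6: 201 -> 813
7: 844
8: _
9: _
10: 589 -> 25 -> 841
11: _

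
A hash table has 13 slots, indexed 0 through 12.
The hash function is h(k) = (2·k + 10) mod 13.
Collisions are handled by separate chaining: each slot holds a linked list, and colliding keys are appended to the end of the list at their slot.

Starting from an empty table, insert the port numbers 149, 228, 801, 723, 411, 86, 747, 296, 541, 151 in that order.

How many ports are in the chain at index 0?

6

Insert 149: h=9, bucket 9 empty -> new chain.
Insert 228: h=11, bucket 11 empty -> new chain.
Insert 801: h=0, bucket 0 empty -> new chain.
Insert 723: h=0, bucket 0 nonempty -> append to chain.
Insert 411: h=0, bucket 0 nonempty -> append to chain.
Insert 86: h=0, bucket 0 nonempty -> append to chain.
Insert 747: h=9, bucket 9 nonempty -> append to chain.
Insert 296: h=4, bucket 4 empty -> new chain.
Insert 541: h=0, bucket 0 nonempty -> append to chain.
Insert 151: h=0, bucket 0 nonempty -> append to chain.
Final buckets:
0: 801 -> 723 -> 411 -> 86 -> 541 -> 151
1: ∅
2: ∅
3: ∅
4: 296
5: ∅
6: ∅
7: ∅
8: ∅
9: 149 -> 747
10: ∅
11: 228
12: ∅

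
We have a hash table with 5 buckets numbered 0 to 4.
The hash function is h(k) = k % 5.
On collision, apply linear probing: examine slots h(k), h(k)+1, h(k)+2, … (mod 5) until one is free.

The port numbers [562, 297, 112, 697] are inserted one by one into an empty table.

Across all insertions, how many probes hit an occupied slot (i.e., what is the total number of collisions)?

562 hashes to 2; slot 2 is free -> place at 2.
297 hashes to 2; 2 taken -> place at 3.
112 hashes to 2; 2,3 taken -> place at 4.
697 hashes to 2; 2,3,4 taken -> place at 0.
Table: [697, ∅, 562, 297, 112]

6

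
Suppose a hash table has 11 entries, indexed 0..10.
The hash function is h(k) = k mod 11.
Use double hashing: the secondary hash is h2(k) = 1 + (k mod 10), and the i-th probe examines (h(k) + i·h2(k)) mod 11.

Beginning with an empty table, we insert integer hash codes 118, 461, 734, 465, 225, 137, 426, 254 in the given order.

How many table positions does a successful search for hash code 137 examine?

Insert 118: h=8, slot 8 empty → index 8.
Insert 461: h=10, slot 10 empty → index 10.
Insert 734: h=8, h2=5, slot 8 occupied → index 2.
Insert 465: h=3, slot 3 empty → index 3.
Insert 225: h=5, slot 5 empty → index 5.
Insert 137: h=5, h2=8, slots 5,2,10 occupied → index 7.
Insert 426: h=8, h2=7, slot 8 occupied → index 4.
Insert 254: h=1, slot 1 empty → index 1.
Table: [-, 254, 734, 465, 426, 225, -, 137, 118, -, 461]
Lookup 137: h=5, h2=8, probe 5,2,10,7 → found at 7.

4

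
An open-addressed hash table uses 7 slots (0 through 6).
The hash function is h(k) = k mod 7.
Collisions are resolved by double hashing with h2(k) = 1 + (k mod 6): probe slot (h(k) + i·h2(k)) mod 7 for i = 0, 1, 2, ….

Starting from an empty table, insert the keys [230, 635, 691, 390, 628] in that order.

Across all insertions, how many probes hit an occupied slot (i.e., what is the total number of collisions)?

230 hashes to 6; slot 6 is free => place at 6.
635 hashes to 5; slot 5 is free => place at 5.
691 hashes to 5, h2=2; 5 taken => place at 0.
390 hashes to 5, h2=1; 5,6,0 taken => place at 1.
628 hashes to 5, h2=5; 5 taken => place at 3.
Table: [691, 390, _, 628, _, 635, 230]

5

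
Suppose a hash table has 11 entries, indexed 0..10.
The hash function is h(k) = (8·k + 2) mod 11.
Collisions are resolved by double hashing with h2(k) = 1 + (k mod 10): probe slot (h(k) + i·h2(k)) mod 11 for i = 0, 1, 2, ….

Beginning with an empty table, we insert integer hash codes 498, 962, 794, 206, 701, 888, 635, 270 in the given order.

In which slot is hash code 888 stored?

Insert 498: h=4, slot 4 empty => index 4.
Insert 962: h=9, slot 9 empty => index 9.
Insert 794: h=7, slot 7 empty => index 7.
Insert 206: h=0, slot 0 empty => index 0.
Insert 701: h=0, h2=2, slot 0 occupied => index 2.
Insert 888: h=0, h2=9, slots 0,9,7 occupied => index 5.
Insert 635: h=0, h2=6, slot 0 occupied => index 6.
Insert 270: h=6, h2=1, slots 6,7 occupied => index 8.
Table: [206, —, 701, —, 498, 888, 635, 794, 270, 962, —]

5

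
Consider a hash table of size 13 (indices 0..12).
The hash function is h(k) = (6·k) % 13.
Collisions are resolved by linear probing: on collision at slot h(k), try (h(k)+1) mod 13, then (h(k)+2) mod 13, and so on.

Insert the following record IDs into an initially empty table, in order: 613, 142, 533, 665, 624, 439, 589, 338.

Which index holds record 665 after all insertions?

1

613: h=12 → slot 12
142: h=7 → slot 7
533: h=0 → slot 0
665: h=12, probe 12,0,1 → slot 1
624: h=0, probe 0,1,2 → slot 2
439: h=8 → slot 8
589: h=11 → slot 11
338: h=0, probe 0,1,2,3 → slot 3
Table: [533, 665, 624, 338, ∅, ∅, ∅, 142, 439, ∅, ∅, 589, 613]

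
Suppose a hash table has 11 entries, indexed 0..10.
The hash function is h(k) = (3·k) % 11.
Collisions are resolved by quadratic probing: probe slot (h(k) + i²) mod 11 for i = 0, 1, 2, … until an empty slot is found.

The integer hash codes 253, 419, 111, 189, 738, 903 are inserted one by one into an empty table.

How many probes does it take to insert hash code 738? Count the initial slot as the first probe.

253 hashes to 0; slot 0 is free → place at 0.
419 hashes to 3; slot 3 is free → place at 3.
111 hashes to 3; 3 taken → place at 4.
189 hashes to 6; slot 6 is free → place at 6.
738 hashes to 3; 3,4 taken → place at 7.
903 hashes to 3; 3,4,7 taken → place at 1.
Table: [253, 903, ∅, 419, 111, ∅, 189, 738, ∅, ∅, ∅]

3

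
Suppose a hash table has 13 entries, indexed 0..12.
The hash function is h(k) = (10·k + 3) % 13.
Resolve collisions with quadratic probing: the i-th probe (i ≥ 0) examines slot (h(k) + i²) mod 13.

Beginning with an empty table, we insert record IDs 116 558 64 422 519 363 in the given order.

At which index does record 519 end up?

Insert 116: h=6, slot 6 empty => index 6.
Insert 558: h=6, slot 6 occupied => index 7.
Insert 64: h=6, slots 6,7 occupied => index 10.
Insert 422: h=11, slot 11 empty => index 11.
Insert 519: h=6, slots 6,7,10 occupied => index 2.
Insert 363: h=6, slots 6,7,10,2 occupied => index 9.
Table: [—, —, 519, —, —, —, 116, 558, —, 363, 64, 422, —]

2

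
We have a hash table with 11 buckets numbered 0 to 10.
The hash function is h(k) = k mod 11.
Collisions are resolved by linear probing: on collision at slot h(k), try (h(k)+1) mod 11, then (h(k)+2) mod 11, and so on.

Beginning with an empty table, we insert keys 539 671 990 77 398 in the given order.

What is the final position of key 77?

3

539 hashes to 0; slot 0 is free => place at 0.
671 hashes to 0; 0 taken => place at 1.
990 hashes to 0; 0,1 taken => place at 2.
77 hashes to 0; 0,1,2 taken => place at 3.
398 hashes to 2; 2,3 taken => place at 4.
Table: [539, 671, 990, 77, 398, ., ., ., ., ., .]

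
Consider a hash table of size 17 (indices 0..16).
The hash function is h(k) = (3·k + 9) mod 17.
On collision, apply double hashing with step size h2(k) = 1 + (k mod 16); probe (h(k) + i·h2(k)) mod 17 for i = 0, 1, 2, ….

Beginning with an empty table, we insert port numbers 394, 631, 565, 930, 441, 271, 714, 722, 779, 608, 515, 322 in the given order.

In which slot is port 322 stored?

12

Insert 394: h=1, slot 1 empty => index 1.
Insert 631: h=15, slot 15 empty => index 15.
Insert 565: h=4, slot 4 empty => index 4.
Insert 930: h=11, slot 11 empty => index 11.
Insert 441: h=6, slot 6 empty => index 6.
Insert 271: h=6, h2=16, slot 6 occupied => index 5.
Insert 714: h=9, slot 9 empty => index 9.
Insert 722: h=16, slot 16 empty => index 16.
Insert 779: h=0, slot 0 empty => index 0.
Insert 608: h=14, slot 14 empty => index 14.
Insert 515: h=7, slot 7 empty => index 7.
Insert 322: h=6, h2=3, slots 6,9 occupied => index 12.
Table: [779, 394, —, —, 565, 271, 441, 515, —, 714, —, 930, 322, —, 608, 631, 722]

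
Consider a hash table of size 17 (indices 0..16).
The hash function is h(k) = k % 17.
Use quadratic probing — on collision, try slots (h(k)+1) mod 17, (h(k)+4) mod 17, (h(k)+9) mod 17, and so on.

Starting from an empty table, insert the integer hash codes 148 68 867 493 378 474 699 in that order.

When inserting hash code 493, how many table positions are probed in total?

3

Insert 148: h=12, slot 12 empty → index 12.
Insert 68: h=0, slot 0 empty → index 0.
Insert 867: h=0, slot 0 occupied → index 1.
Insert 493: h=0, slots 0,1 occupied → index 4.
Insert 378: h=4, slot 4 occupied → index 5.
Insert 474: h=15, slot 15 empty → index 15.
Insert 699: h=2, slot 2 empty → index 2.
Table: [68, 867, 699, —, 493, 378, —, —, —, —, —, —, 148, —, —, 474, —]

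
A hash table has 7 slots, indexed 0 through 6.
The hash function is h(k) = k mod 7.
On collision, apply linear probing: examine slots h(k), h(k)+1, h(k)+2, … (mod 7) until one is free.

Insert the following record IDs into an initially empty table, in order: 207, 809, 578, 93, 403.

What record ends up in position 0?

403

207: h=4 → slot 4
809: h=4, probe 4,5 → slot 5
578: h=4, probe 4,5,6 → slot 6
93: h=2 → slot 2
403: h=4, probe 4,5,6,0 → slot 0
Table: [403, ∅, 93, ∅, 207, 809, 578]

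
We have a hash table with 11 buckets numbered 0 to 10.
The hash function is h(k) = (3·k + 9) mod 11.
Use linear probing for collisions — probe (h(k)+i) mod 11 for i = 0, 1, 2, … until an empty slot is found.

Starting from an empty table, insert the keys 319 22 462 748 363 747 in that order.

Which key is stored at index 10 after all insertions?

22

319 hashes to 9; slot 9 is free -> place at 9.
22 hashes to 9; 9 taken -> place at 10.
462 hashes to 9; 9,10 taken -> place at 0.
748 hashes to 9; 9,10,0 taken -> place at 1.
363 hashes to 9; 9,10,0,1 taken -> place at 2.
747 hashes to 6; slot 6 is free -> place at 6.
Table: [462, 748, 363, ., ., ., 747, ., ., 319, 22]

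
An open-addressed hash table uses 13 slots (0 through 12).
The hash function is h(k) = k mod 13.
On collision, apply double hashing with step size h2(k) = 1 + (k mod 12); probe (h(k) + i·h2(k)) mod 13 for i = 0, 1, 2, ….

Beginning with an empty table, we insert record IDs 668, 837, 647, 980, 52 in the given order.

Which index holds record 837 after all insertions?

668: h=5 -> slot 5
837: h=5, h2=10, probe 5,2 -> slot 2
647: h=10 -> slot 10
980: h=5, h2=9, probe 5,1 -> slot 1
52: h=0 -> slot 0
Table: [52, 980, 837, ∅, ∅, 668, ∅, ∅, ∅, ∅, 647, ∅, ∅]

2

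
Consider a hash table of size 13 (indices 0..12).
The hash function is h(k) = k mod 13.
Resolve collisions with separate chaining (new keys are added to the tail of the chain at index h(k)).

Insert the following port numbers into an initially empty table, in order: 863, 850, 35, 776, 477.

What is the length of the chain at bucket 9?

Insert 863: h=5, bucket 5 empty → new chain.
Insert 850: h=5, bucket 5 nonempty → append to chain.
Insert 35: h=9, bucket 9 empty → new chain.
Insert 776: h=9, bucket 9 nonempty → append to chain.
Insert 477: h=9, bucket 9 nonempty → append to chain.
Final buckets:
0: .
1: .
2: .
3: .
4: .
5: 863 -> 850
6: .
7: .
8: .
9: 35 -> 776 -> 477
10: .
11: .
12: .

3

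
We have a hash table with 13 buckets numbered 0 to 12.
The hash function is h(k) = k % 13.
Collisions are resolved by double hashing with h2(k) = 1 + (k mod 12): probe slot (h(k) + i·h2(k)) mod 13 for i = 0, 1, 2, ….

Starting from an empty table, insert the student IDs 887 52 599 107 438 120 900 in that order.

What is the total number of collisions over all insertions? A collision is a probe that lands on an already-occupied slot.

4

887: h=3 -> slot 3
52: h=0 -> slot 0
599: h=1 -> slot 1
107: h=3, h2=12, probe 3,2 -> slot 2
438: h=9 -> slot 9
120: h=3, h2=1, probe 3,4 -> slot 4
900: h=3, h2=1, probe 3,4,5 -> slot 5
Table: [52, 599, 107, 887, 120, 900, ∅, ∅, ∅, 438, ∅, ∅, ∅]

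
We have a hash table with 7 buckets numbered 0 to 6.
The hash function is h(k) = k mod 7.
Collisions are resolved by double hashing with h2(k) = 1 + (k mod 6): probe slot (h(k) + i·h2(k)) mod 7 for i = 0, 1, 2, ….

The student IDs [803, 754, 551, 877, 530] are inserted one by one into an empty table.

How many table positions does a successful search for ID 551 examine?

2

803: h=5 -> slot 5
754: h=5, h2=5, probe 5,3 -> slot 3
551: h=5, h2=6, probe 5,4 -> slot 4
877: h=2 -> slot 2
530: h=5, h2=3, probe 5,1 -> slot 1
Table: [., 530, 877, 754, 551, 803, .]
Lookup 551: h=5, h2=6, probe 5,4 → found at 4.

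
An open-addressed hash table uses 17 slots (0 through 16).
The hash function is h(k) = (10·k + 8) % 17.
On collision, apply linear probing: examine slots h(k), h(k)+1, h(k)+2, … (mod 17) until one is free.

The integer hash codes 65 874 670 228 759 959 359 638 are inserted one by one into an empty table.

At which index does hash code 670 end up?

11

Insert 65: h=12, slot 12 empty → index 12.
Insert 874: h=10, slot 10 empty → index 10.
Insert 670: h=10, slot 10 occupied → index 11.
Insert 228: h=10, slots 10,11,12 occupied → index 13.
Insert 759: h=16, slot 16 empty → index 16.
Insert 959: h=10, slots 10,11,12,13 occupied → index 14.
Insert 359: h=11, slots 11,12,13,14 occupied → index 15.
Insert 638: h=13, slots 13,14,15,16 occupied → index 0.
Table: [638, ∅, ∅, ∅, ∅, ∅, ∅, ∅, ∅, ∅, 874, 670, 65, 228, 959, 359, 759]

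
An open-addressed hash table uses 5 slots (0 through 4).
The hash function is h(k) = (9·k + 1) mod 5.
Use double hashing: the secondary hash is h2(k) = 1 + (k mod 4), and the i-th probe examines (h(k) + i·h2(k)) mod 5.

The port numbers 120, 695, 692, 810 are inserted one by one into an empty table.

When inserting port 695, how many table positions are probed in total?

2

120: h=1 -> slot 1
695: h=1, h2=4, probe 1,0 -> slot 0
692: h=4 -> slot 4
810: h=1, h2=3, probe 1,4,2 -> slot 2
Table: [695, 120, 810, ., 692]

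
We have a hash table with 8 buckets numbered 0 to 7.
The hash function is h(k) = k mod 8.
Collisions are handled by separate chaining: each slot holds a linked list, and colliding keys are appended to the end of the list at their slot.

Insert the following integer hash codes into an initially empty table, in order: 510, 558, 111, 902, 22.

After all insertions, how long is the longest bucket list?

Insert 510: h=6, bucket 6 empty -> new chain.
Insert 558: h=6, bucket 6 nonempty -> append to chain.
Insert 111: h=7, bucket 7 empty -> new chain.
Insert 902: h=6, bucket 6 nonempty -> append to chain.
Insert 22: h=6, bucket 6 nonempty -> append to chain.
Final buckets:
0: .
1: .
2: .
3: .
4: .
5: .
6: 510 -> 558 -> 902 -> 22
7: 111

4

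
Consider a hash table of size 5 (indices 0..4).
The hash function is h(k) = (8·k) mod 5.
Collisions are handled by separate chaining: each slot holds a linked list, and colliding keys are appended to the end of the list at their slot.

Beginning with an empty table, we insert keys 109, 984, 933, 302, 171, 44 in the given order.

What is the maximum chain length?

Insert 109: h=2, bucket 2 empty -> new chain.
Insert 984: h=2, bucket 2 nonempty -> append to chain.
Insert 933: h=4, bucket 4 empty -> new chain.
Insert 302: h=1, bucket 1 empty -> new chain.
Insert 171: h=3, bucket 3 empty -> new chain.
Insert 44: h=2, bucket 2 nonempty -> append to chain.
Final buckets:
0: .
1: 302
2: 109 -> 984 -> 44
3: 171
4: 933

3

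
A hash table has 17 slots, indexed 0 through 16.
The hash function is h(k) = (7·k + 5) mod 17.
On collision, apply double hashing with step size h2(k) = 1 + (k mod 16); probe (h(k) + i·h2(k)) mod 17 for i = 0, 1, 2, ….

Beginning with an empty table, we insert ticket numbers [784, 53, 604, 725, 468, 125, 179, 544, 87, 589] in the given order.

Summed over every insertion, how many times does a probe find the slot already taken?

784: h=2 → slot 2
53: h=2, h2=6, probe 2,8 → slot 8
604: h=0 → slot 0
725: h=14 → slot 14
468: h=0, h2=5, probe 0,5 → slot 5
125: h=13 → slot 13
179: h=0, h2=4, probe 0,4 → slot 4
544: h=5, h2=1, probe 5,6 → slot 6
87: h=2, h2=8, probe 2,10 → slot 10
589: h=14, h2=14, probe 14,11 → slot 11
Table: [604, ∅, 784, ∅, 179, 468, 544, ∅, 53, ∅, 87, 589, ∅, 125, 725, ∅, ∅]

6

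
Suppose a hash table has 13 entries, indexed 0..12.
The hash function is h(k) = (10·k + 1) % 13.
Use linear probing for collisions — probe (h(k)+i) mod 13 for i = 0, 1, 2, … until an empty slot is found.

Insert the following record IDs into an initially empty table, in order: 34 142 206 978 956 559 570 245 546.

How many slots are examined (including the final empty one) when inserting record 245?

34: h=3 → slot 3
142: h=4 → slot 4
206: h=7 → slot 7
978: h=5 → slot 5
956: h=6 → slot 6
559: h=1 → slot 1
570: h=7, probe 7,8 → slot 8
245: h=7, probe 7,8,9 → slot 9
546: h=1, probe 1,2 → slot 2
Table: [-, 559, 546, 34, 142, 978, 956, 206, 570, 245, -, -, -]

3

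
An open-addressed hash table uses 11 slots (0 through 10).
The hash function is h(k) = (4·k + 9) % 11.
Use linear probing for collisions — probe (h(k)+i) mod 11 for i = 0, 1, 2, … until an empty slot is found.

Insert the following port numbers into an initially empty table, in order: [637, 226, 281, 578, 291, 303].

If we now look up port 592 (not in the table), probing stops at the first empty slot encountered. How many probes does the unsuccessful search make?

4

637: h=5 → slot 5
226: h=0 → slot 0
281: h=0, probe 0,1 → slot 1
578: h=0, probe 0,1,2 → slot 2
291: h=7 → slot 7
303: h=0, probe 0,1,2,3 → slot 3
Table: [226, 281, 578, 303, ., 637, ., 291, ., ., .]
Lookup 592: h=1, probe 1,2,3,4 → slot 4 empty, not found.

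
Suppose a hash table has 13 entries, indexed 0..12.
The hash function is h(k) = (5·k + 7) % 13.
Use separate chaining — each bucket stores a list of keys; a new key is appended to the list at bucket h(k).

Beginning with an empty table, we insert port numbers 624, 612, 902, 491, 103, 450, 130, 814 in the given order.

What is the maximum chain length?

Insert 624: h=7, bucket 7 empty → new chain.
Insert 612: h=12, bucket 12 empty → new chain.
Insert 902: h=6, bucket 6 empty → new chain.
Insert 491: h=5, bucket 5 empty → new chain.
Insert 103: h=2, bucket 2 empty → new chain.
Insert 450: h=8, bucket 8 empty → new chain.
Insert 130: h=7, bucket 7 nonempty → append to chain.
Insert 814: h=8, bucket 8 nonempty → append to chain.
Final buckets:
0: -
1: -
2: 103
3: -
4: -
5: 491
6: 902
7: 624 -> 130
8: 450 -> 814
9: -
10: -
11: -
12: 612

2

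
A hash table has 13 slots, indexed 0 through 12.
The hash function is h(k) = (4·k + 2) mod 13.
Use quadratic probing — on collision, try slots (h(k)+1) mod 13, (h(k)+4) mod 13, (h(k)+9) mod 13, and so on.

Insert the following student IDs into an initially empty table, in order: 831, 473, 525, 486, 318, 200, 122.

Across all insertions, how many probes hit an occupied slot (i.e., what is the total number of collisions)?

11

831: h=11 -> slot 11
473: h=9 -> slot 9
525: h=9, probe 9,10 -> slot 10
486: h=9, probe 9,10,0 -> slot 0
318: h=0, probe 0,1 -> slot 1
200: h=9, probe 9,10,0,5 -> slot 5
122: h=9, probe 9,10,0,5,12 -> slot 12
Table: [486, 318, _, _, _, 200, _, _, _, 473, 525, 831, 122]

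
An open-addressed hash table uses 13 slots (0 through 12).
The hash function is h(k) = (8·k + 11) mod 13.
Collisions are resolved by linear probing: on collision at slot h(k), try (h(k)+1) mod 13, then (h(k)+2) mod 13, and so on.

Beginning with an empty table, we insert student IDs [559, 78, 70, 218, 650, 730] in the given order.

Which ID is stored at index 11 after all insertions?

559 hashes to 11; slot 11 is free → place at 11.
78 hashes to 11; 11 taken → place at 12.
70 hashes to 12; 12 taken → place at 0.
218 hashes to 0; 0 taken → place at 1.
650 hashes to 11; 11,12,0,1 taken → place at 2.
730 hashes to 1; 1,2 taken → place at 3.
Table: [70, 218, 650, 730, ., ., ., ., ., ., ., 559, 78]

559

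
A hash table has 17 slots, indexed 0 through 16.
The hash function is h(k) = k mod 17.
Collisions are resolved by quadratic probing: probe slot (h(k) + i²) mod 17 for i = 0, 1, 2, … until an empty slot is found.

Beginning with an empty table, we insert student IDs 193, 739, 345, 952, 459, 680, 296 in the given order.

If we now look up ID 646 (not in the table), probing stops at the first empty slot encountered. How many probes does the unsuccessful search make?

4

Insert 193: h=6, slot 6 empty => index 6.
Insert 739: h=8, slot 8 empty => index 8.
Insert 345: h=5, slot 5 empty => index 5.
Insert 952: h=0, slot 0 empty => index 0.
Insert 459: h=0, slot 0 occupied => index 1.
Insert 680: h=0, slots 0,1 occupied => index 4.
Insert 296: h=7, slot 7 empty => index 7.
Table: [952, 459, ., ., 680, 345, 193, 296, 739, ., ., ., ., ., ., ., .]
Lookup 646: h=0, probe 0,1,4,9 → slot 9 empty, not found.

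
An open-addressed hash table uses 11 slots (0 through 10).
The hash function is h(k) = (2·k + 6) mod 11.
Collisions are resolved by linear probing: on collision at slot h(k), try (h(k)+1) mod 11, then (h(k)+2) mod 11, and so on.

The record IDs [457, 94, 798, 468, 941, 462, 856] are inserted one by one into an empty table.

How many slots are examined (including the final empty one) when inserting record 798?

3

Insert 457: h=7, slot 7 empty → index 7.
Insert 94: h=7, slot 7 occupied → index 8.
Insert 798: h=7, slots 7,8 occupied → index 9.
Insert 468: h=7, slots 7,8,9 occupied → index 10.
Insert 941: h=7, slots 7,8,9,10 occupied → index 0.
Insert 462: h=6, slot 6 empty → index 6.
Insert 856: h=2, slot 2 empty → index 2.
Table: [941, —, 856, —, —, —, 462, 457, 94, 798, 468]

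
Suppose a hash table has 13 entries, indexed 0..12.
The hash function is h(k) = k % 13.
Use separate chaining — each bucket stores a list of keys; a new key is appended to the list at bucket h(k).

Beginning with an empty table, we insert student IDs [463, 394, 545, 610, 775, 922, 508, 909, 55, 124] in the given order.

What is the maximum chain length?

4

463 → bucket 8
394 → bucket 4
545 → bucket 12
610 → bucket 12 (collision)
775 → bucket 8 (collision)
922 → bucket 12 (collision)
508 → bucket 1
909 → bucket 12 (collision)
55 → bucket 3
124 → bucket 7
Final buckets:
0: ∅
1: 508
2: ∅
3: 55
4: 394
5: ∅
6: ∅
7: 124
8: 463 -> 775
9: ∅
10: ∅
11: ∅
12: 545 -> 610 -> 922 -> 909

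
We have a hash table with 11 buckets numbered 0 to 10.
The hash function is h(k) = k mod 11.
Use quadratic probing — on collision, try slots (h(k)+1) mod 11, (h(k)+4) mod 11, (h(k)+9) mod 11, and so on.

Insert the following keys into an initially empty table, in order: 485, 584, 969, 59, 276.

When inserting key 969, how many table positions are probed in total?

485: h=1 => slot 1
584: h=1, probe 1,2 => slot 2
969: h=1, probe 1,2,5 => slot 5
59: h=4 => slot 4
276: h=1, probe 1,2,5,10 => slot 10
Table: [∅, 485, 584, ∅, 59, 969, ∅, ∅, ∅, ∅, 276]

3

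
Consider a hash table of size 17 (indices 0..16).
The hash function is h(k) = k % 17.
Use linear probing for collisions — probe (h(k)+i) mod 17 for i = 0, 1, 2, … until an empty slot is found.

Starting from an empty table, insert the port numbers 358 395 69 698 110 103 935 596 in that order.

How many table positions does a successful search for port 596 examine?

6

358 hashes to 1; slot 1 is free → place at 1.
395 hashes to 4; slot 4 is free → place at 4.
69 hashes to 1; 1 taken → place at 2.
698 hashes to 1; 1,2 taken → place at 3.
110 hashes to 8; slot 8 is free → place at 8.
103 hashes to 1; 1,2,3,4 taken → place at 5.
935 hashes to 0; slot 0 is free → place at 0.
596 hashes to 1; 1,2,3,4,5 taken → place at 6.
Table: [935, 358, 69, 698, 395, 103, 596, ., 110, ., ., ., ., ., ., ., .]
Lookup 596: h=1, probe 1,2,3,4,5,6 → found at 6.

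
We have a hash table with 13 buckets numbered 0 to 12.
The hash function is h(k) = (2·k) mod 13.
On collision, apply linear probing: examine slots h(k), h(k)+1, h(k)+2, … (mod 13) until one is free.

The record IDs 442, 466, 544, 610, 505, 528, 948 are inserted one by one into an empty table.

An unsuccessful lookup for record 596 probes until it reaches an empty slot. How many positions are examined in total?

Insert 442: h=0, slot 0 empty → index 0.
Insert 466: h=9, slot 9 empty → index 9.
Insert 544: h=9, slot 9 occupied → index 10.
Insert 610: h=11, slot 11 empty → index 11.
Insert 505: h=9, slots 9,10,11 occupied → index 12.
Insert 528: h=3, slot 3 empty → index 3.
Insert 948: h=11, slots 11,12,0 occupied → index 1.
Table: [442, 948, -, 528, -, -, -, -, -, 466, 544, 610, 505]
Lookup 596: h=9, probe 9,10,11,12,0,1,2 → slot 2 empty, not found.

7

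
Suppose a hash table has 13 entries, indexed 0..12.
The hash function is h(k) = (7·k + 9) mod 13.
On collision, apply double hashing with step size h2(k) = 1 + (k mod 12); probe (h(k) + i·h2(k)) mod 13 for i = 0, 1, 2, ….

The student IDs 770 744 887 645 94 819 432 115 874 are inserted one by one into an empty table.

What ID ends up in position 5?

770 hashes to 4; slot 4 is free => place at 4.
744 hashes to 4, h2=1; 4 taken => place at 5.
887 hashes to 4, h2=12; 4 taken => place at 3.
645 hashes to 0; slot 0 is free => place at 0.
94 hashes to 4, h2=11; 4 taken => place at 2.
819 hashes to 9; slot 9 is free => place at 9.
432 hashes to 4, h2=1; 4,5 taken => place at 6.
115 hashes to 8; slot 8 is free => place at 8.
874 hashes to 4, h2=11; 4,2,0 taken => place at 11.
Table: [645, —, 94, 887, 770, 744, 432, —, 115, 819, —, 874, —]

744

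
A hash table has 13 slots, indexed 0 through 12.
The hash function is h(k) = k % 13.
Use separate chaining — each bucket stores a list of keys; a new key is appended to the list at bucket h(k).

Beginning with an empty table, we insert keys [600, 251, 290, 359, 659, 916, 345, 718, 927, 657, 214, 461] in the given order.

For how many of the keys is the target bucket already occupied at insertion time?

600 -> bucket 2
251 -> bucket 4
290 -> bucket 4 (collision)
359 -> bucket 8
659 -> bucket 9
916 -> bucket 6
345 -> bucket 7
718 -> bucket 3
927 -> bucket 4 (collision)
657 -> bucket 7 (collision)
214 -> bucket 6 (collision)
461 -> bucket 6 (collision)
Final buckets:
0: _
1: _
2: 600
3: 718
4: 251 -> 290 -> 927
5: _
6: 916 -> 214 -> 461
7: 345 -> 657
8: 359
9: 659
10: _
11: _
12: _

5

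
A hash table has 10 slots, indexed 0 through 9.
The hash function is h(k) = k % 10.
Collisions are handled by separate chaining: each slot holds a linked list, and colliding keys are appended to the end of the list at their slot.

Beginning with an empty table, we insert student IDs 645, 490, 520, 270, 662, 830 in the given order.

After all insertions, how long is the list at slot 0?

4

Insert 645: h=5, bucket 5 empty → new chain.
Insert 490: h=0, bucket 0 empty → new chain.
Insert 520: h=0, bucket 0 nonempty → append to chain.
Insert 270: h=0, bucket 0 nonempty → append to chain.
Insert 662: h=2, bucket 2 empty → new chain.
Insert 830: h=0, bucket 0 nonempty → append to chain.
Final buckets:
0: 490 -> 520 -> 270 -> 830
1: .
2: 662
3: .
4: .
5: 645
6: .
7: .
8: .
9: .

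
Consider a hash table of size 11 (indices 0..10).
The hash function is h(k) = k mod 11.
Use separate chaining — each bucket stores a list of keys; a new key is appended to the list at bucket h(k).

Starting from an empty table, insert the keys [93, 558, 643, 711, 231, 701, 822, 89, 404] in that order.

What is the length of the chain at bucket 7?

1

Insert 93: h=5, bucket 5 empty → new chain.
Insert 558: h=8, bucket 8 empty → new chain.
Insert 643: h=5, bucket 5 nonempty → append to chain.
Insert 711: h=7, bucket 7 empty → new chain.
Insert 231: h=0, bucket 0 empty → new chain.
Insert 701: h=8, bucket 8 nonempty → append to chain.
Insert 822: h=8, bucket 8 nonempty → append to chain.
Insert 89: h=1, bucket 1 empty → new chain.
Insert 404: h=8, bucket 8 nonempty → append to chain.
Final buckets:
0: 231
1: 89
2: —
3: —
4: —
5: 93 -> 643
6: —
7: 711
8: 558 -> 701 -> 822 -> 404
9: —
10: —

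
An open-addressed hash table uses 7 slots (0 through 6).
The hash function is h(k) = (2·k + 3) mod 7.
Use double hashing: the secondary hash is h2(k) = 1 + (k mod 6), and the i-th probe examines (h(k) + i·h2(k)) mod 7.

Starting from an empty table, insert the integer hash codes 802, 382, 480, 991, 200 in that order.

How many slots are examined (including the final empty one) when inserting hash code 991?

2

802: h=4 → slot 4
382: h=4, h2=5, probe 4,2 → slot 2
480: h=4, h2=1, probe 4,5 → slot 5
991: h=4, h2=2, probe 4,6 → slot 6
200: h=4, h2=3, probe 4,0 → slot 0
Table: [200, —, 382, —, 802, 480, 991]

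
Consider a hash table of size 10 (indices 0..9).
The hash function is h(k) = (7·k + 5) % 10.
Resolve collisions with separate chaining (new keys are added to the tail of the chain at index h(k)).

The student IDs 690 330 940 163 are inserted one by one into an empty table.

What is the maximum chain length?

3

Insert 690: h=5, bucket 5 empty -> new chain.
Insert 330: h=5, bucket 5 nonempty -> append to chain.
Insert 940: h=5, bucket 5 nonempty -> append to chain.
Insert 163: h=6, bucket 6 empty -> new chain.
Final buckets:
0: _
1: _
2: _
3: _
4: _
5: 690 -> 330 -> 940
6: 163
7: _
8: _
9: _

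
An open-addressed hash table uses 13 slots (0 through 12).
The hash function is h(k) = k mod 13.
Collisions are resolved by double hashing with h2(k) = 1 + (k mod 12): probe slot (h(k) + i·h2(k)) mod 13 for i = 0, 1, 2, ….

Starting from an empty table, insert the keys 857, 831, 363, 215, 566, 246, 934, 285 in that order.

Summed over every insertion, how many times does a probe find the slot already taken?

Insert 857: h=12, slot 12 empty -> index 12.
Insert 831: h=12, h2=4, slot 12 occupied -> index 3.
Insert 363: h=12, h2=4, slots 12,3 occupied -> index 7.
Insert 215: h=7, h2=12, slot 7 occupied -> index 6.
Insert 566: h=7, h2=3, slot 7 occupied -> index 10.
Insert 246: h=12, h2=7, slots 12,6 occupied -> index 0.
Insert 934: h=11, slot 11 empty -> index 11.
Insert 285: h=12, h2=10, slot 12 occupied -> index 9.
Table: [246, —, —, 831, —, —, 215, 363, —, 285, 566, 934, 857]

8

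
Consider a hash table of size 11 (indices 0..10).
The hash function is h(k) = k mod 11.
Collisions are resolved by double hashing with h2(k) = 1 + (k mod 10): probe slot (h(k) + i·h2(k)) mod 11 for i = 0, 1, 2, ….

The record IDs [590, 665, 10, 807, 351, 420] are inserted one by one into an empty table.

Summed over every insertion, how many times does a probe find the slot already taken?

1

590: h=7 → slot 7
665: h=5 → slot 5
10: h=10 → slot 10
807: h=4 → slot 4
351: h=10, h2=2, probe 10,1 → slot 1
420: h=2 → slot 2
Table: [., 351, 420, ., 807, 665, ., 590, ., ., 10]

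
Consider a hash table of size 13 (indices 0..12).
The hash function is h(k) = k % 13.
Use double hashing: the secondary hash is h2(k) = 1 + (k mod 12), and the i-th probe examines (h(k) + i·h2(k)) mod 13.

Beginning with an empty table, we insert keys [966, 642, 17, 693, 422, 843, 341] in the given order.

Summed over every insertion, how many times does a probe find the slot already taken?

2

Insert 966: h=4, slot 4 empty → index 4.
Insert 642: h=5, slot 5 empty → index 5.
Insert 17: h=4, h2=6, slot 4 occupied → index 10.
Insert 693: h=4, h2=10, slot 4 occupied → index 1.
Insert 422: h=6, slot 6 empty → index 6.
Insert 843: h=11, slot 11 empty → index 11.
Insert 341: h=3, slot 3 empty → index 3.
Table: [_, 693, _, 341, 966, 642, 422, _, _, _, 17, 843, _]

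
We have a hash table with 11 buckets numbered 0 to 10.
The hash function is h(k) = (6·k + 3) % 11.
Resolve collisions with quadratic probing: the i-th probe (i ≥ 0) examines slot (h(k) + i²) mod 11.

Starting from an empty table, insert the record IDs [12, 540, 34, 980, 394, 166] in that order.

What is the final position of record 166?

12 hashes to 9; slot 9 is free -> place at 9.
540 hashes to 9; 9 taken -> place at 10.
34 hashes to 9; 9,10 taken -> place at 2.
980 hashes to 9; 9,10,2 taken -> place at 7.
394 hashes to 2; 2 taken -> place at 3.
166 hashes to 9; 9,10,2,7,3 taken -> place at 1.
Table: [_, 166, 34, 394, _, _, _, 980, _, 12, 540]

1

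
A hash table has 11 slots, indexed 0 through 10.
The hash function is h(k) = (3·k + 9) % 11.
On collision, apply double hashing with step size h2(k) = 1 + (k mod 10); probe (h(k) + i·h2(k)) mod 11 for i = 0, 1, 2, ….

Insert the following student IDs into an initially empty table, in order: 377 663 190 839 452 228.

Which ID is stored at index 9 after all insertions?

228

377 hashes to 7; slot 7 is free => place at 7.
663 hashes to 7, h2=4; 7 taken => place at 0.
190 hashes to 7, h2=1; 7 taken => place at 8.
839 hashes to 7, h2=10; 7 taken => place at 6.
452 hashes to 1; slot 1 is free => place at 1.
228 hashes to 0, h2=9; 0 taken => place at 9.
Table: [663, 452, _, _, _, _, 839, 377, 190, 228, _]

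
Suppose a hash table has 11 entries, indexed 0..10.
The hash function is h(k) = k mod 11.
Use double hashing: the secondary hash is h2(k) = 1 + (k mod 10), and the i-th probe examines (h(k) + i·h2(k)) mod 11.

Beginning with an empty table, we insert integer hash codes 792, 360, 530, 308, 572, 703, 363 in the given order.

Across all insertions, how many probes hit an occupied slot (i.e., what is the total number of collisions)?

792 hashes to 0; slot 0 is free → place at 0.
360 hashes to 8; slot 8 is free → place at 8.
530 hashes to 2; slot 2 is free → place at 2.
308 hashes to 0, h2=9; 0 taken → place at 9.
572 hashes to 0, h2=3; 0 taken → place at 3.
703 hashes to 10; slot 10 is free → place at 10.
363 hashes to 0, h2=4; 0 taken → place at 4.
Table: [792, _, 530, 572, 363, _, _, _, 360, 308, 703]

3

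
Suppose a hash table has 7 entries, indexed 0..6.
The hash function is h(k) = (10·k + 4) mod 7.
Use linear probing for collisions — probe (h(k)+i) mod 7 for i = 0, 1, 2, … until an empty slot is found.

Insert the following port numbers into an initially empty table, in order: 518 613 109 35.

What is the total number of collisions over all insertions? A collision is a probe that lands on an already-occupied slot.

2

Insert 518: h=4, slot 4 empty → index 4.
Insert 613: h=2, slot 2 empty → index 2.
Insert 109: h=2, slot 2 occupied → index 3.
Insert 35: h=4, slot 4 occupied → index 5.
Table: [-, -, 613, 109, 518, 35, -]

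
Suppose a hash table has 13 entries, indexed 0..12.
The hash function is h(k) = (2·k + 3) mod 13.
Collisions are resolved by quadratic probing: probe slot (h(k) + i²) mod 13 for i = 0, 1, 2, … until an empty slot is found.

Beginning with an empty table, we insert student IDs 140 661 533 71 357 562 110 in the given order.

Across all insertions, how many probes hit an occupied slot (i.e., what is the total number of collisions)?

5

140 hashes to 10; slot 10 is free => place at 10.
661 hashes to 12; slot 12 is free => place at 12.
533 hashes to 3; slot 3 is free => place at 3.
71 hashes to 2; slot 2 is free => place at 2.
357 hashes to 2; 2,3 taken => place at 6.
562 hashes to 9; slot 9 is free => place at 9.
110 hashes to 2; 2,3,6 taken => place at 11.
Table: [-, -, 71, 533, -, -, 357, -, -, 562, 140, 110, 661]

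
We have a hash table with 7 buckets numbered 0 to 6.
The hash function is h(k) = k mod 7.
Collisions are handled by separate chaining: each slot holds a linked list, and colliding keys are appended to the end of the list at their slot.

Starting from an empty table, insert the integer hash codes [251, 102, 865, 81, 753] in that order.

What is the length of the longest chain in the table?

Insert 251: h=6, bucket 6 empty → new chain.
Insert 102: h=4, bucket 4 empty → new chain.
Insert 865: h=4, bucket 4 nonempty → append to chain.
Insert 81: h=4, bucket 4 nonempty → append to chain.
Insert 753: h=4, bucket 4 nonempty → append to chain.
Final buckets:
0: _
1: _
2: _
3: _
4: 102 -> 865 -> 81 -> 753
5: _
6: 251

4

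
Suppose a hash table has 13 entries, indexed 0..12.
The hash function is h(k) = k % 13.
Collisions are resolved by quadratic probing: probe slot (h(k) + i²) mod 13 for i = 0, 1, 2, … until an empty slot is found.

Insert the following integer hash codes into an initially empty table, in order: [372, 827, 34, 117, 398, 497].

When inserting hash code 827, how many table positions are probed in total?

2

372: h=8 -> slot 8
827: h=8, probe 8,9 -> slot 9
34: h=8, probe 8,9,12 -> slot 12
117: h=0 -> slot 0
398: h=8, probe 8,9,12,4 -> slot 4
497: h=3 -> slot 3
Table: [117, ., ., 497, 398, ., ., ., 372, 827, ., ., 34]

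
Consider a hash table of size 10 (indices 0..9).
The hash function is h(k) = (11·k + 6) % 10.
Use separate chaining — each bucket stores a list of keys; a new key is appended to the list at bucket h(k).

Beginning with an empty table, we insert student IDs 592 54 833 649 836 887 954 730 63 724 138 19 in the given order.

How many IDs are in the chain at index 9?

2

Insert 592: h=8, bucket 8 empty -> new chain.
Insert 54: h=0, bucket 0 empty -> new chain.
Insert 833: h=9, bucket 9 empty -> new chain.
Insert 649: h=5, bucket 5 empty -> new chain.
Insert 836: h=2, bucket 2 empty -> new chain.
Insert 887: h=3, bucket 3 empty -> new chain.
Insert 954: h=0, bucket 0 nonempty -> append to chain.
Insert 730: h=6, bucket 6 empty -> new chain.
Insert 63: h=9, bucket 9 nonempty -> append to chain.
Insert 724: h=0, bucket 0 nonempty -> append to chain.
Insert 138: h=4, bucket 4 empty -> new chain.
Insert 19: h=5, bucket 5 nonempty -> append to chain.
Final buckets:
0: 54 -> 954 -> 724
1: —
2: 836
3: 887
4: 138
5: 649 -> 19
6: 730
7: —
8: 592
9: 833 -> 63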